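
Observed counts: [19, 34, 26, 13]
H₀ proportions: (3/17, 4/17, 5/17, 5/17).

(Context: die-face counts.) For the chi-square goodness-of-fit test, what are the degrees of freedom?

degrees of freedom = 3

df = k − 1 = 4 − 1 = 3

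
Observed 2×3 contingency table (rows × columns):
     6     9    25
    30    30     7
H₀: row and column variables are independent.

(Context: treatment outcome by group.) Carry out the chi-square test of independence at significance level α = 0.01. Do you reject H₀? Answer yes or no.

reject H₀: yes

Row totals [40, 67], col totals [36, 39, 32], n=107
χ² = (6−13.46)²/13.46 + (9−14.58)²/14.58 + (25−11.96)²/11.96 + (30−22.54)²/22.54 + (30−24.42)²/24.42 + (7−20.04)²/20.04 = 32.7019
df = 2
p-value (upper-tail) = 0.00000
At α=0.01: p < α → reject H₀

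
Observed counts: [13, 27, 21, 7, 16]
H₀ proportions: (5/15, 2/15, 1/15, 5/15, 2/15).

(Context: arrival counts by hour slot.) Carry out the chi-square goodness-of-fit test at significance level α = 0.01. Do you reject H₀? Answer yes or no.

reject H₀: yes

n = 84; E_i = n·p_i = [28.00, 11.20, 5.60, 28.00, 11.20]
χ² = (13−28.00)²/28.00 + (27−11.20)²/11.20 + (21−5.60)²/5.60 + (7−28.00)²/28.00 + (16−11.20)²/11.20 = 90.4821
df = 4
p-value (upper-tail) = 0.00000
At α=0.01: p < α → reject H₀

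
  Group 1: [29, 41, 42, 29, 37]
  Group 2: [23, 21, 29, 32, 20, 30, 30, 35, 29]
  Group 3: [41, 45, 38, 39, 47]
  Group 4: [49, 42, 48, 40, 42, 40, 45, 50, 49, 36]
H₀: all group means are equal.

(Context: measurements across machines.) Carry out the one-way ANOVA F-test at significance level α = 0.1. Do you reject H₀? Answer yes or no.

reject H₀: yes

Group means [35.60, 27.67, 42.00, 44.10], grand mean 37.172
SSB = Σnᵢ(x̄ᵢ−x̄)² = 1422.038; SSW = ΣΣ(x−x̄ᵢ)² = 638.100
MSB = 1422.038/3 = 474.0126; MSW = 638.100/25 = 25.5240
F = MSB/MSW = 18.5713
df = (3, 25)
p-value (upper-tail) = 0.00000
At α=0.1: p < α → reject H₀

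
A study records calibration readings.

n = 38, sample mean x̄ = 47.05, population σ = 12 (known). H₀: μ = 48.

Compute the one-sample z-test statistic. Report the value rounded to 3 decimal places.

SE = σ/√n = 12/√38 = 1.9467
z = (x̄−μ₀)/SE = (47.05−48)/1.9467 = -0.4880

test statistic = -0.488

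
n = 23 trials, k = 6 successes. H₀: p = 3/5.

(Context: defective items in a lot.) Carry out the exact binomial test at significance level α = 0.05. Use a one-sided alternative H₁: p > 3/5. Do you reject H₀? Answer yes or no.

reject H₀: no

Exact binomial: n=23, k=6, p₀=3/5=0.6000
P(X≥6) from Σ C(n,i)·p₀^i·(1−p₀)^(n−i)
p-value (one-sided, H₁ greater) = 0.99978
At α=0.05: p ≥ α → fail to reject H₀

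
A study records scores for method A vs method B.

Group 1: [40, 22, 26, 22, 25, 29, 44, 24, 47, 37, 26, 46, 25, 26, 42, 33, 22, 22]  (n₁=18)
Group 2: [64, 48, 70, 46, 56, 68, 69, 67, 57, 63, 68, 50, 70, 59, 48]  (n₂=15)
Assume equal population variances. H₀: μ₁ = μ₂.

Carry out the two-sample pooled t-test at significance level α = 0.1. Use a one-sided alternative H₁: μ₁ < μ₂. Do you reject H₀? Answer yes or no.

x̄₁=31.000, s₁=9.127, n₁=18
x̄₂=60.200, s₂=8.833, n₂=15
s_p² = [17·9.127² + 14·8.833²]/31 = 80.9161
SE = √(s_p²·(1/18+1/15)) = 3.1448
t = (31.000−60.200)/3.1448 = -9.2852
df = 31
p-value (one-sided, H₁ less) = 0.00000
At α=0.1: p < α → reject H₀

reject H₀: yes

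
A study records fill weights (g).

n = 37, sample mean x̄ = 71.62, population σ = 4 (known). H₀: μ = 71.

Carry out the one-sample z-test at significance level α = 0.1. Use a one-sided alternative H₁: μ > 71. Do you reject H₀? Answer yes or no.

reject H₀: no

SE = σ/√n = 4/√37 = 0.6576
z = (x̄−μ₀)/SE = (71.62−71)/0.6576 = 0.9428
p-value (one-sided, H₁ greater) = 0.17288
At α=0.1: p ≥ α → fail to reject H₀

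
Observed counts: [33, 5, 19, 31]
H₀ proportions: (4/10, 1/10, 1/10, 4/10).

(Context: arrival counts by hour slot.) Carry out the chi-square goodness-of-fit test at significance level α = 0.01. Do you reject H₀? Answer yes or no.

n = 88; E_i = n·p_i = [35.20, 8.80, 8.80, 35.20]
χ² = (33−35.20)²/35.20 + (5−8.80)²/8.80 + (19−8.80)²/8.80 + (31−35.20)²/35.20 = 14.1023
df = 3
p-value (upper-tail) = 0.00277
At α=0.01: p < α → reject H₀

reject H₀: yes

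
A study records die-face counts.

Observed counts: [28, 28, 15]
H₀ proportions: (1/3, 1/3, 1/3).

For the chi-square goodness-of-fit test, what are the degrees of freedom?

degrees of freedom = 2

df = k − 1 = 3 − 1 = 2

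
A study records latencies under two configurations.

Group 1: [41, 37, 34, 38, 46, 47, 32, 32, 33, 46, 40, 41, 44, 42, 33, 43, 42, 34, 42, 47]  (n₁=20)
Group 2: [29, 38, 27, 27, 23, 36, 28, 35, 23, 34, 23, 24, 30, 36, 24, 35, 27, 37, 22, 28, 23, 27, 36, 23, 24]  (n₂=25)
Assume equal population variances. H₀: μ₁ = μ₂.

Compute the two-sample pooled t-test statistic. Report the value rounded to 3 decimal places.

x̄₁=39.700, s₁=5.222, n₁=20
x̄₂=28.760, s₂=5.441, n₂=25
s_p² = [19·5.222² + 24·5.441²]/43 = 28.5758
SE = √(s_p²·(1/20+1/25)) = 1.6037
t = (39.700−28.760)/1.6037 = 6.8218
df = 43

test statistic = 6.822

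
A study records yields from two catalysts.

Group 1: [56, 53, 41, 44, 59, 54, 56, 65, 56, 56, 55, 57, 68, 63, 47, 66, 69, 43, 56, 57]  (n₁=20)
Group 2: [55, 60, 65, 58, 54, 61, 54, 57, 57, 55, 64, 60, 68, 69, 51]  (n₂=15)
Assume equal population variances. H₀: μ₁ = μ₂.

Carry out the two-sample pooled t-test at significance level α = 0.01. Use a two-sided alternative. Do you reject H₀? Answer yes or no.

reject H₀: no

x̄₁=56.050, s₁=7.904, n₁=20
x̄₂=59.200, s₂=5.361, n₂=15
s_p² = [19·7.904² + 14·5.361²]/33 = 48.1621
SE = √(s_p²·(1/20+1/15)) = 2.3704
t = (56.050−59.200)/2.3704 = -1.3289
df = 33
p-value (two-sided) = 0.19300
At α=0.01: p ≥ α → fail to reject H₀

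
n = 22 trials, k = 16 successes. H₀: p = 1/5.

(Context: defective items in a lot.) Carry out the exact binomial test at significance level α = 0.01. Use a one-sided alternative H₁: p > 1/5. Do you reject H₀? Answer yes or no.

Exact binomial: n=22, k=16, p₀=1/5=0.2000
P(X≥16) from Σ C(n,i)·p₀^i·(1−p₀)^(n−i)
p-value (one-sided, H₁ greater) = 0.00000
At α=0.01: p < α → reject H₀

reject H₀: yes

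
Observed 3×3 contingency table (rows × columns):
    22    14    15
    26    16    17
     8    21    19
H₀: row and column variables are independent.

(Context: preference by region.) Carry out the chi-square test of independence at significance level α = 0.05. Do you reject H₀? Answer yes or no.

Row totals [51, 59, 48], col totals [56, 51, 51], n=158
χ² = (22−18.08)²/18.08 + (14−16.46)²/16.46 + (15−16.46)²/16.46 + (26−20.91)²/20.91 + (16−19.04)²/19.04 + (17−19.04)²/19.04 + (8−17.01)²/17.01 + (21−15.49)²/15.49 + (19−15.49)²/15.49 = 10.8193
df = 4
p-value (upper-tail) = 0.02867
At α=0.05: p < α → reject H₀

reject H₀: yes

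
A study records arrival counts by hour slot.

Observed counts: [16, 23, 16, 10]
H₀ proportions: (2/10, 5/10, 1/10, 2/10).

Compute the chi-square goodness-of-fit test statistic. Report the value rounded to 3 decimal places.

n = 65; E_i = n·p_i = [13.00, 32.50, 6.50, 13.00]
χ² = (16−13.00)²/13.00 + (23−32.50)²/32.50 + (16−6.50)²/6.50 + (10−13.00)²/13.00 = 18.0462
df = 3

test statistic = 18.046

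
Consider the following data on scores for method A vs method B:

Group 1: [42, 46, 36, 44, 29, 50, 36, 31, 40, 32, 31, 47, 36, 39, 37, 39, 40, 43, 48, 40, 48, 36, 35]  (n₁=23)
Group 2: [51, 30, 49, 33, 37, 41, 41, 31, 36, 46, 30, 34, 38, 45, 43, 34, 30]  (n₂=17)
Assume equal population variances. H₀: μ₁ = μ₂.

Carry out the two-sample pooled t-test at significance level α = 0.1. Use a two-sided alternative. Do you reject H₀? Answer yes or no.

x̄₁=39.348, s₁=5.951, n₁=23
x̄₂=38.176, s₂=6.840, n₂=17
s_p² = [22·5.951² + 16·6.840²]/38 = 40.2023
SE = √(s_p²·(1/23+1/17)) = 2.0280
t = (39.348−38.176)/2.0280 = 0.5776
df = 38
p-value (two-sided) = 0.56695
At α=0.1: p ≥ α → fail to reject H₀

reject H₀: no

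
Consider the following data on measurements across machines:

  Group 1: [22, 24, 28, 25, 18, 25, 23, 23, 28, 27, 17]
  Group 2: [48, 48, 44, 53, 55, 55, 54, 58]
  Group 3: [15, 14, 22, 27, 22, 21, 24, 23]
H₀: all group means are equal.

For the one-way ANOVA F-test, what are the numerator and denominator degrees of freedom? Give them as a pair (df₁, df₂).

k = 3 groups, N = 27 total
df = (k−1, N−k) = (3−1, 27−3) = (2, 24)

degrees of freedom = [2, 24]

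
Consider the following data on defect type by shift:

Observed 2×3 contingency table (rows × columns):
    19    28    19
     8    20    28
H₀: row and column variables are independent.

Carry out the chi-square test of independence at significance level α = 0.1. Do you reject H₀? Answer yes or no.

reject H₀: yes

Row totals [66, 56], col totals [27, 48, 47], n=122
χ² = (19−14.61)²/14.61 + (28−25.97)²/25.97 + (19−25.43)²/25.43 + (8−12.39)²/12.39 + (20−22.03)²/22.03 + (28−21.57)²/21.57 = 6.7640
df = 2
p-value (upper-tail) = 0.03398
At α=0.1: p < α → reject H₀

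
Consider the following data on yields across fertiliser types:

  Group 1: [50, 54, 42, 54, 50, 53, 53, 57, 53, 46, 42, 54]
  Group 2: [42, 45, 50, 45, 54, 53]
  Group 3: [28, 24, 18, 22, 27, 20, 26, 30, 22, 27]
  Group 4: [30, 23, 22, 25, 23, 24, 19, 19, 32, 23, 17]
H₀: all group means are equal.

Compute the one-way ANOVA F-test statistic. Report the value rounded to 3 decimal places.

Group means [50.67, 48.17, 24.40, 23.36], grand mean 35.846
SSB = Σnᵢ(x̄ᵢ−x̄)² = 6570.631; SSW = ΣΣ(x−x̄ᵢ)² = 716.445
MSB = 6570.631/3 = 2190.2105; MSW = 716.445/35 = 20.4699
F = MSB/MSW = 106.9968
df = (3, 35)

test statistic = 106.997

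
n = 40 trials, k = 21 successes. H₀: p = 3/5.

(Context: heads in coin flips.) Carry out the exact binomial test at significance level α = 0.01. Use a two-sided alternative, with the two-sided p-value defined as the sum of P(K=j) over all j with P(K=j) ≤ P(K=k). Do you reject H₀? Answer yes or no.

reject H₀: no

Exact binomial: n=40, k=21, p₀=3/5=0.6000
P(X=j) = C(n,j)·p₀^j·(1−p₀)^(n−j); p = Σ P(X=j) over j with P(X=j) ≤ P(X=21)
p-value (two-sided) = 0.33744
At α=0.01: p ≥ α → fail to reject H₀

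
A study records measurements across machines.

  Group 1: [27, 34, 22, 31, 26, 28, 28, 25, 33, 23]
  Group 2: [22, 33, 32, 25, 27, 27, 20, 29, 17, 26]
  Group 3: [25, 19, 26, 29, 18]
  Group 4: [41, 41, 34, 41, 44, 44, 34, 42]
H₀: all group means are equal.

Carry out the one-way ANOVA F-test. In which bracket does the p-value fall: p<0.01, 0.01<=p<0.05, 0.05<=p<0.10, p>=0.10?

p-value bracket: p<0.01

Group means [27.70, 25.80, 23.40, 40.12], grand mean 29.485
SSB = Σnᵢ(x̄ᵢ−x̄)² = 1258.467; SSW = ΣΣ(x−x̄ᵢ)² = 573.775
MSB = 1258.467/3 = 419.4891; MSW = 573.775/29 = 19.7853
F = MSB/MSW = 21.2020
df = (3, 29)
p-value (upper-tail) = 0.00000
→ bracket: p<0.01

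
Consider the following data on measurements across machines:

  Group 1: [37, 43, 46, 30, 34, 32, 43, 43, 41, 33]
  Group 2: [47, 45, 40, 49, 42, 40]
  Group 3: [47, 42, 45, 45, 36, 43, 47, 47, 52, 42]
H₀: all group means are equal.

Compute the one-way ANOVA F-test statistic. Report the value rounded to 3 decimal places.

test statistic = 5.106

Group means [38.20, 43.83, 44.60], grand mean 41.962
SSB = Σnᵢ(x̄ᵢ−x̄)² = 232.128; SSW = ΣΣ(x−x̄ᵢ)² = 522.833
MSB = 232.128/2 = 116.0641; MSW = 522.833/23 = 22.7319
F = MSB/MSW = 5.1058
df = (2, 23)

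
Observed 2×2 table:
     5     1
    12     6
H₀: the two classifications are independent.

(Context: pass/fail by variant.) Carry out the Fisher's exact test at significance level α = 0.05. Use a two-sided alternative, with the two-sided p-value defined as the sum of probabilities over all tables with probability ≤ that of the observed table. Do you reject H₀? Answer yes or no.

reject H₀: no

Margins: r₁=6, r₂=18, c₁=17, c₂=7, n=24
p_obs = C(6,5)·C(18,12)/C(24,17); sum pmf over tables with pmf ≤ p_obs
p-value (two-sided) = 0.62867
At α=0.05: p ≥ α → fail to reject H₀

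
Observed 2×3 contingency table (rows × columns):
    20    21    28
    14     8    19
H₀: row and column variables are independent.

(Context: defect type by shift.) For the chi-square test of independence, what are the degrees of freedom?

degrees of freedom = 2

df = (r−1)(c−1) = (2−1)·(3−1) = 2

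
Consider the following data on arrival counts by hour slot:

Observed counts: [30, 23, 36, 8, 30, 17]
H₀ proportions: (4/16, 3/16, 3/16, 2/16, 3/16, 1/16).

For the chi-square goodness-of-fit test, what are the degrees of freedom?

df = k − 1 = 6 − 1 = 5

degrees of freedom = 5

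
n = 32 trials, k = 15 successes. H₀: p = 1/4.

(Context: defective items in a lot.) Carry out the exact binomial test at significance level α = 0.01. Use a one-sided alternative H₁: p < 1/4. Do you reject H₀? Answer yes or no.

Exact binomial: n=32, k=15, p₀=1/4=0.2500
P(X≤15) from Σ C(n,i)·p₀^i·(1−p₀)^(n−i)
p-value (one-sided, H₁ less) = 0.99800
At α=0.01: p ≥ α → fail to reject H₀

reject H₀: no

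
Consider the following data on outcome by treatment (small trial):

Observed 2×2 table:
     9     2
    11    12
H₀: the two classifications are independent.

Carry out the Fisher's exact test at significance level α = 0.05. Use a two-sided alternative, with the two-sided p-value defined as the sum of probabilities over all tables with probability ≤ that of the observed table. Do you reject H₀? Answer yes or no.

reject H₀: no

Margins: r₁=11, r₂=23, c₁=20, c₂=14, n=34
p_obs = C(11,9)·C(23,11)/C(34,20); sum pmf over tables with pmf ≤ p_obs
p-value (two-sided) = 0.07642
At α=0.05: p ≥ α → fail to reject H₀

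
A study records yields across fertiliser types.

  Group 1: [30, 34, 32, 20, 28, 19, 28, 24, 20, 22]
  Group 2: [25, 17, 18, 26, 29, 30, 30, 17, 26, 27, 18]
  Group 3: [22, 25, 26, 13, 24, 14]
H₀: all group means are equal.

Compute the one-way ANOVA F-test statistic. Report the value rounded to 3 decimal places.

test statistic = 1.601

Group means [25.70, 23.91, 20.67], grand mean 23.852
SSB = Σnᵢ(x̄ᵢ−x̄)² = 95.065; SSW = ΣΣ(x−x̄ᵢ)² = 712.342
MSB = 95.065/2 = 47.5325; MSW = 712.342/24 = 29.6809
F = MSB/MSW = 1.6014
df = (2, 24)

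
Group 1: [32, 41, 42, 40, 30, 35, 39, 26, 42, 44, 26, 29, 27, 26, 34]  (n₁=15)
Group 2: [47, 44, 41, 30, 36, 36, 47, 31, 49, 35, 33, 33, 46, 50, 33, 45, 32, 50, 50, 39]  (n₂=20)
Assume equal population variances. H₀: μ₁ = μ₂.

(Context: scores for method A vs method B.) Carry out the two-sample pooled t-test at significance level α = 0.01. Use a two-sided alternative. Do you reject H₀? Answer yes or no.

x̄₁=34.200, s₁=6.678, n₁=15
x̄₂=40.350, s₂=7.271, n₂=20
s_p² = [14·6.678² + 19·7.271²]/33 = 49.3621
SE = √(s_p²·(1/15+1/20)) = 2.3998
t = (34.200−40.350)/2.3998 = -2.5627
df = 33
p-value (two-sided) = 0.01513
At α=0.01: p ≥ α → fail to reject H₀

reject H₀: no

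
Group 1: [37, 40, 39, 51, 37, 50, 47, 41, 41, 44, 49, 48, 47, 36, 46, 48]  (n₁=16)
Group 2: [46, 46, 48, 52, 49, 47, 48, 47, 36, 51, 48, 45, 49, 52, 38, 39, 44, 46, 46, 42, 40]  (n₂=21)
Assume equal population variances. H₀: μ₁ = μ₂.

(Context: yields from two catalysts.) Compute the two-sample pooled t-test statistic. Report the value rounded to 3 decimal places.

test statistic = -1.183

x̄₁=43.812, s₁=5.063, n₁=16
x̄₂=45.667, s₂=4.453, n₂=21
s_p² = [15·5.063² + 20·4.453²]/35 = 22.3173
SE = √(s_p²·(1/16+1/21)) = 1.5677
t = (43.812−45.667)/1.5677 = -1.1828
df = 35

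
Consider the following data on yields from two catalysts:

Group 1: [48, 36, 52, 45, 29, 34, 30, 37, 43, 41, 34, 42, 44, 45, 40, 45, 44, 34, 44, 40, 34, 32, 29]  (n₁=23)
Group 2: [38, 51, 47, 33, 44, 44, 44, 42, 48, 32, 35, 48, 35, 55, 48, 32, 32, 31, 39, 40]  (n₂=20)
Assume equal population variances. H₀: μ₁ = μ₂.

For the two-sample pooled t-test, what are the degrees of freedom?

degrees of freedom = 41

df = n₁ + n₂ − 2 = 23 + 20 − 2 = 41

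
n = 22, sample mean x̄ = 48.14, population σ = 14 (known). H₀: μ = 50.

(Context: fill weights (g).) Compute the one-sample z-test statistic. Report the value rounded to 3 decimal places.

SE = σ/√n = 14/√22 = 2.9848
z = (x̄−μ₀)/SE = (48.14−50)/2.9848 = -0.6232

test statistic = -0.623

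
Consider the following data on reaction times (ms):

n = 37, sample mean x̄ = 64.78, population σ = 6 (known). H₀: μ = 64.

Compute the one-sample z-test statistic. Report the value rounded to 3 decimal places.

SE = σ/√n = 6/√37 = 0.9864
z = (x̄−μ₀)/SE = (64.78−64)/0.9864 = 0.7908

test statistic = 0.791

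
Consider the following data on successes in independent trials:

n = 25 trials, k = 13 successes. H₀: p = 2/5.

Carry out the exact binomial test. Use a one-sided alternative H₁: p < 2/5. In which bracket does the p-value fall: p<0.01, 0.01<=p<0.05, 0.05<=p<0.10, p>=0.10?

Exact binomial: n=25, k=13, p₀=2/5=0.4000
P(X≤13) from Σ C(n,i)·p₀^i·(1−p₀)^(n−i)
p-value (one-sided, H₁ less) = 0.92220
→ bracket: p>=0.10

p-value bracket: p>=0.10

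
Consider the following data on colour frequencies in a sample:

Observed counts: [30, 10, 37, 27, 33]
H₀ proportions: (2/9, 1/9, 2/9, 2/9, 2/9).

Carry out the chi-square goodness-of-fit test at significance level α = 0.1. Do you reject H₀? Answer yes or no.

n = 137; E_i = n·p_i = [30.44, 15.22, 30.44, 30.44, 30.44]
χ² = (30−30.44)²/30.44 + (10−15.22)²/15.22 + (37−30.44)²/30.44 + (27−30.44)²/30.44 + (33−30.44)²/30.44 = 3.8139
df = 4
p-value (upper-tail) = 0.43178
At α=0.1: p ≥ α → fail to reject H₀

reject H₀: no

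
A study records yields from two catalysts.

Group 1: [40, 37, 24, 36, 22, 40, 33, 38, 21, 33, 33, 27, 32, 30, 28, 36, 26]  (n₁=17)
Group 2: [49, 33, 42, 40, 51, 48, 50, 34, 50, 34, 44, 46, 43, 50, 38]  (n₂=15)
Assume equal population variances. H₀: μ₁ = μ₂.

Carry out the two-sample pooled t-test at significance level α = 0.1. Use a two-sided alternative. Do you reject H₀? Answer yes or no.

reject H₀: yes

x̄₁=31.529, s₁=6.053, n₁=17
x̄₂=43.467, s₂=6.413, n₂=15
s_p² = [16·6.053² + 14·6.413²]/30 = 38.7323
SE = √(s_p²·(1/17+1/15)) = 2.2047
t = (31.529−43.467)/2.2047 = -5.4146
df = 30
p-value (two-sided) = 0.00001
At α=0.1: p < α → reject H₀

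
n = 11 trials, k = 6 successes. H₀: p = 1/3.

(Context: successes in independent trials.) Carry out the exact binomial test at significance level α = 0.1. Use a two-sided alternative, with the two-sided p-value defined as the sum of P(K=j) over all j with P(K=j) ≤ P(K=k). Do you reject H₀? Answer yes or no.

Exact binomial: n=11, k=6, p₀=1/3=0.3333
P(X=j) = C(n,j)·p₀^j·(1−p₀)^(n−j); p = Σ P(X=j) over j with P(X=j) ≤ P(X=6)
p-value (two-sided) = 0.19723
At α=0.1: p ≥ α → fail to reject H₀

reject H₀: no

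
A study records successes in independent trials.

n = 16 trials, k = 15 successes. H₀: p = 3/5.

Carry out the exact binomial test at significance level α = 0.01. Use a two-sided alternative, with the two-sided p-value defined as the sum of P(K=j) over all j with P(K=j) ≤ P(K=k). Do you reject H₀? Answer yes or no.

reject H₀: yes

Exact binomial: n=16, k=15, p₀=3/5=0.6000
P(X=j) = C(n,j)·p₀^j·(1−p₀)^(n−j); p = Σ P(X=j) over j with P(X=j) ≤ P(X=15)
p-value (two-sided) = 0.00423
At α=0.01: p < α → reject H₀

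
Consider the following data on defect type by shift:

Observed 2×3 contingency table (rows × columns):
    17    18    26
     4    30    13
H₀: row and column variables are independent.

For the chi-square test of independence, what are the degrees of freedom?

df = (r−1)(c−1) = (2−1)·(3−1) = 2

degrees of freedom = 2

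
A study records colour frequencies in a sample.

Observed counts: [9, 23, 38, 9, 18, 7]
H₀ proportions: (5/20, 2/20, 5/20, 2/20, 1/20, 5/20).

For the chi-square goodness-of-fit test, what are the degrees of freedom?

df = k − 1 = 6 − 1 = 5

degrees of freedom = 5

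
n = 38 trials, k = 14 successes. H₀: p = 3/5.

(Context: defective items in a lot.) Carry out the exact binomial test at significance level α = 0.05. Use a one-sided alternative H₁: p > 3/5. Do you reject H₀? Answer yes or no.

Exact binomial: n=38, k=14, p₀=3/5=0.6000
P(X≥14) from Σ C(n,i)·p₀^i·(1−p₀)^(n−i)
p-value (one-sided, H₁ greater) = 0.99883
At α=0.05: p ≥ α → fail to reject H₀

reject H₀: no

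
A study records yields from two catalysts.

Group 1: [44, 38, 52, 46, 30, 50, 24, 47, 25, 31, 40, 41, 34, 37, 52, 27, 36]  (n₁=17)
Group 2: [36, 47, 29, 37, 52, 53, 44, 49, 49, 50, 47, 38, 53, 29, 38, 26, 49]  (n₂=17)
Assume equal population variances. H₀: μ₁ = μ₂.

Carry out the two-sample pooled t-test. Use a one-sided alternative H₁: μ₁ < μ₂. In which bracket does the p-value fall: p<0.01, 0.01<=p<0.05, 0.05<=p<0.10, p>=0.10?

p-value bracket: 0.05<=p<0.10

x̄₁=38.471, s₁=9.173, n₁=17
x̄₂=42.706, s₂=8.964, n₂=17
s_p² = [16·9.173² + 16·8.964²]/32 = 82.2426
SE = √(s_p²·(1/17+1/17)) = 3.1106
t = (38.471−42.706)/3.1106 = -1.3616
df = 32
p-value (one-sided, H₁ less) = 0.09142
→ bracket: 0.05<=p<0.10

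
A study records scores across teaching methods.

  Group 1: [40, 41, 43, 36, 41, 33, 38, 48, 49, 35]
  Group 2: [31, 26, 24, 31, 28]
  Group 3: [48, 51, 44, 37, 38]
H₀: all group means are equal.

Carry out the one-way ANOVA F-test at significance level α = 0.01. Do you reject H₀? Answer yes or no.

reject H₀: yes

Group means [40.40, 28.00, 43.60], grand mean 38.100
SSB = Σnᵢ(x̄ᵢ−x̄)² = 714.200; SSW = ΣΣ(x−x̄ᵢ)² = 435.600
MSB = 714.200/2 = 357.1000; MSW = 435.600/17 = 25.6235
F = MSB/MSW = 13.9364
df = (2, 17)
p-value (upper-tail) = 0.00026
At α=0.01: p < α → reject H₀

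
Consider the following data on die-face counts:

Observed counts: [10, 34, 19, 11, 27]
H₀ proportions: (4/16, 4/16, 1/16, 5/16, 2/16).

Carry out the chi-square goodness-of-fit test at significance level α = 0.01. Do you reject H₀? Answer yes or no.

n = 101; E_i = n·p_i = [25.25, 25.25, 6.31, 31.56, 12.62]
χ² = (10−25.25)²/25.25 + (34−25.25)²/25.25 + (19−6.31)²/6.31 + (11−31.56)²/31.56 + (27−12.62)²/12.62 = 67.5069
df = 4
p-value (upper-tail) = 0.00000
At α=0.01: p < α → reject H₀

reject H₀: yes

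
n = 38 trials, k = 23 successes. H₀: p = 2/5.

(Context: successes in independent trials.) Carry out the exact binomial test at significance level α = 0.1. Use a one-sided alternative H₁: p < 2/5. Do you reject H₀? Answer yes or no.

Exact binomial: n=38, k=23, p₀=2/5=0.4000
P(X≤23) from Σ C(n,i)·p₀^i·(1−p₀)^(n−i)
p-value (one-sided, H₁ less) = 0.99670
At α=0.1: p ≥ α → fail to reject H₀

reject H₀: no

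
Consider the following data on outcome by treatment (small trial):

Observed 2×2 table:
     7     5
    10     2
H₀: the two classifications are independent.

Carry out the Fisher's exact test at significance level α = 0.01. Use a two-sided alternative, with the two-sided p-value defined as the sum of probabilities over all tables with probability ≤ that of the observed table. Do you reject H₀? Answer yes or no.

Margins: r₁=12, r₂=12, c₁=17, c₂=7, n=24
p_obs = C(12,7)·C(12,10)/C(24,17); sum pmf over tables with pmf ≤ p_obs
p-value (two-sided) = 0.37071
At α=0.01: p ≥ α → fail to reject H₀

reject H₀: no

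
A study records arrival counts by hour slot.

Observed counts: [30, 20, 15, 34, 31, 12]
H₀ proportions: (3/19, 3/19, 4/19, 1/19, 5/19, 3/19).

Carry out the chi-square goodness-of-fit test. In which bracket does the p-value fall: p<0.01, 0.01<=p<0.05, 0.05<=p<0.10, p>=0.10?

p-value bracket: p<0.01

n = 142; E_i = n·p_i = [22.42, 22.42, 29.89, 7.47, 37.37, 22.42]
χ² = (30−22.42)²/22.42 + (20−22.42)²/22.42 + (15−29.89)²/29.89 + (34−7.47)²/7.47 + (31−37.37)²/37.37 + (12−22.42)²/22.42 = 110.3231
df = 5
p-value (upper-tail) = 0.00000
→ bracket: p<0.01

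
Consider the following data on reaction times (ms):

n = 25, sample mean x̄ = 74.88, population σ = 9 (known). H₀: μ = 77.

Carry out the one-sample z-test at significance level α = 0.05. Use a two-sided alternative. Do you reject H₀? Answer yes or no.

SE = σ/√n = 9/√25 = 1.8000
z = (x̄−μ₀)/SE = (74.88−77)/1.8000 = -1.1778
p-value (two-sided) = 0.23889
At α=0.05: p ≥ α → fail to reject H₀

reject H₀: no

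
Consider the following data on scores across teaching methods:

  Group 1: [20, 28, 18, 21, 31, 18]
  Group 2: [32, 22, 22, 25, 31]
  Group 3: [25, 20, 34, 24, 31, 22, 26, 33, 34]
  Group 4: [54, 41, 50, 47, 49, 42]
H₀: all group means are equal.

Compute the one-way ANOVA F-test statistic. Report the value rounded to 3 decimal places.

Group means [22.67, 26.40, 27.67, 47.17], grand mean 30.769
SSB = Σnᵢ(x̄ᵢ−x̄)² = 2189.249; SSW = ΣΣ(x−x̄ᵢ)² = 601.367
MSB = 2189.249/3 = 729.7496; MSW = 601.367/22 = 27.3348
F = MSB/MSW = 26.6967
df = (3, 22)

test statistic = 26.697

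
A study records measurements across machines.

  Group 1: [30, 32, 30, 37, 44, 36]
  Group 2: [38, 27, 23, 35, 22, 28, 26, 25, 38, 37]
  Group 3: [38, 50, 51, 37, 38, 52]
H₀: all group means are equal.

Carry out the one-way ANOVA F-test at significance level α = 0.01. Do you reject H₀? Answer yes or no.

reject H₀: yes

Group means [34.83, 29.90, 44.33], grand mean 35.182
SSB = Σnᵢ(x̄ᵢ−x̄)² = 782.206; SSW = ΣΣ(x−x̄ᵢ)² = 783.067
MSB = 782.206/2 = 391.1030; MSW = 783.067/19 = 41.2140
F = MSB/MSW = 9.4896
df = (2, 19)
p-value (upper-tail) = 0.00139
At α=0.01: p < α → reject H₀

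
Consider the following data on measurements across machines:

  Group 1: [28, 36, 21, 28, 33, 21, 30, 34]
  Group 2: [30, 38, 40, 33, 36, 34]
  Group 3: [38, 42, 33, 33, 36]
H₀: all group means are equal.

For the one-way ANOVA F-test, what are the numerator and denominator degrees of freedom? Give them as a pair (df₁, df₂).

degrees of freedom = [2, 16]

k = 3 groups, N = 19 total
df = (k−1, N−k) = (3−1, 19−3) = (2, 16)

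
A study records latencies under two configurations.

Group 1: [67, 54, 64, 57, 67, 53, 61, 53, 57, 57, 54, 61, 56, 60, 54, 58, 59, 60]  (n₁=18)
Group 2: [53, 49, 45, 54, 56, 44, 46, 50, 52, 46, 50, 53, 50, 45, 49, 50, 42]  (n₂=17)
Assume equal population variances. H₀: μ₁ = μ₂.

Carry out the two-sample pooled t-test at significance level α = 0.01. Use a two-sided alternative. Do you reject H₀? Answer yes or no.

x̄₁=58.444, s₁=4.382, n₁=18
x̄₂=49.059, s₂=3.897, n₂=17
s_p² = [17·4.382² + 16·3.897²]/33 = 17.2541
SE = √(s_p²·(1/18+1/17)) = 1.4048
t = (58.444−49.059)/1.4048 = 6.6810
df = 33
p-value (two-sided) = 0.00000
At α=0.01: p < α → reject H₀

reject H₀: yes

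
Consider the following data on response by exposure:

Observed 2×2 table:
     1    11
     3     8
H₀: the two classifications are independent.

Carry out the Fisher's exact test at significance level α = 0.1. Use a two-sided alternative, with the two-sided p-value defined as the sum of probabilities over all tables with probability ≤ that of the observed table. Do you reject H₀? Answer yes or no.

reject H₀: no

Margins: r₁=12, r₂=11, c₁=4, c₂=19, n=23
p_obs = C(12,1)·C(11,3)/C(23,4); sum pmf over tables with pmf ≤ p_obs
p-value (two-sided) = 0.31677
At α=0.1: p ≥ α → fail to reject H₀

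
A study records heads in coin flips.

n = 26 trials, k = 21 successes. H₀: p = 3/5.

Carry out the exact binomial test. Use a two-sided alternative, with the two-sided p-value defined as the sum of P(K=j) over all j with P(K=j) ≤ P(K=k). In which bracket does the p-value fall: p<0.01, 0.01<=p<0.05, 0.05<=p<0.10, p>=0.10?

p-value bracket: 0.01<=p<0.05

Exact binomial: n=26, k=21, p₀=3/5=0.6000
P(X=j) = C(n,j)·p₀^j·(1−p₀)^(n−j); p = Σ P(X=j) over j with P(X=j) ≤ P(X=21)
p-value (two-sided) = 0.04306
→ bracket: 0.01<=p<0.05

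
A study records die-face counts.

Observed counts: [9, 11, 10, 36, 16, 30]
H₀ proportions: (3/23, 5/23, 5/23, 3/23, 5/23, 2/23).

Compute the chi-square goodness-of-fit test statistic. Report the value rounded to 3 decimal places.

test statistic = 94.261

n = 112; E_i = n·p_i = [14.61, 24.35, 24.35, 14.61, 24.35, 9.74]
χ² = (9−14.61)²/14.61 + (11−24.35)²/24.35 + (10−24.35)²/24.35 + (36−14.61)²/14.61 + (16−24.35)²/24.35 + (30−9.74)²/9.74 = 94.2607
df = 5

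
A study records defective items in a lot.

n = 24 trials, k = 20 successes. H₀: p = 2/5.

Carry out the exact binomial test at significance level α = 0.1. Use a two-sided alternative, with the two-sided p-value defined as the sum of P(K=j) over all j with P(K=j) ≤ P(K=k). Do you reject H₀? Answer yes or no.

Exact binomial: n=24, k=20, p₀=2/5=0.4000
P(X=j) = C(n,j)·p₀^j·(1−p₀)^(n−j); p = Σ P(X=j) over j with P(X=j) ≤ P(X=20)
p-value (two-sided) = 0.00002
At α=0.1: p < α → reject H₀

reject H₀: yes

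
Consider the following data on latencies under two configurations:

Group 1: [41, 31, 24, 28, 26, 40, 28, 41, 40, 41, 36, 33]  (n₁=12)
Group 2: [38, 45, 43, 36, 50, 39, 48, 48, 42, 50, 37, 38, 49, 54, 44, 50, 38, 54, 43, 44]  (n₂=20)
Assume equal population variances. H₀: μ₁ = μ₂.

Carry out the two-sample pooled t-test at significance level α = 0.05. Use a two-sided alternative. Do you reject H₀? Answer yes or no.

x̄₁=34.083, s₁=6.529, n₁=12
x̄₂=44.500, s₂=5.680, n₂=20
s_p² = [11·6.529² + 19·5.680²]/30 = 36.0639
SE = √(s_p²·(1/12+1/20)) = 2.1928
t = (34.083−44.500)/2.1928 = -4.7503
df = 30
p-value (two-sided) = 0.00005
At α=0.05: p < α → reject H₀

reject H₀: yes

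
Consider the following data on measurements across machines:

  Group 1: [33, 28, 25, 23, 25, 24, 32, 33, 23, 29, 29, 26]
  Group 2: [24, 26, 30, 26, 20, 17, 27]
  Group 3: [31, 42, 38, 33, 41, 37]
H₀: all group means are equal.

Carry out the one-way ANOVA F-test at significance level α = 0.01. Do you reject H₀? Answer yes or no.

Group means [27.50, 24.29, 37.00], grand mean 28.880
SSB = Σnᵢ(x̄ᵢ−x̄)² = 566.211; SSW = ΣΣ(x−x̄ᵢ)² = 364.429
MSB = 566.211/2 = 283.1057; MSW = 364.429/22 = 16.5649
F = MSB/MSW = 17.0907
df = (2, 22)
p-value (upper-tail) = 0.00003
At α=0.01: p < α → reject H₀

reject H₀: yes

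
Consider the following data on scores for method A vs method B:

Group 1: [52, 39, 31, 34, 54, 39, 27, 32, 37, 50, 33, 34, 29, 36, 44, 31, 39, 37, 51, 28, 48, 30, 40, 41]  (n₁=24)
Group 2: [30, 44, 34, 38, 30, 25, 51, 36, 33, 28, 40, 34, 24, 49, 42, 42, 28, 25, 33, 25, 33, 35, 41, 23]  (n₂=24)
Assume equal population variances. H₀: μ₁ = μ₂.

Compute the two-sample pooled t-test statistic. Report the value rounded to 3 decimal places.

test statistic = 1.692

x̄₁=38.167, s₁=8.020, n₁=24
x̄₂=34.292, s₂=7.849, n₂=24
s_p² = [23·8.020² + 23·7.849²]/46 = 62.9629
SE = √(s_p²·(1/24+1/24)) = 2.2906
t = (38.167−34.292)/2.2906 = 1.6917
df = 46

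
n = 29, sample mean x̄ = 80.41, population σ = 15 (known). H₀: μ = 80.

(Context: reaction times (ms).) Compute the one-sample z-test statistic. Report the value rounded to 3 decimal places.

test statistic = 0.147

SE = σ/√n = 15/√29 = 2.7854
z = (x̄−μ₀)/SE = (80.41−80)/2.7854 = 0.1472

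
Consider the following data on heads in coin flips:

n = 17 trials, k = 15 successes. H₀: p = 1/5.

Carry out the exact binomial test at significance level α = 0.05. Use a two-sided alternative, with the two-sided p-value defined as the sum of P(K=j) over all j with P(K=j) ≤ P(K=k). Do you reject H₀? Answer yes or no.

reject H₀: yes

Exact binomial: n=17, k=15, p₀=1/5=0.2000
P(X=j) = C(n,j)·p₀^j·(1−p₀)^(n−j); p = Σ P(X=j) over j with P(X=j) ≤ P(X=15)
p-value (two-sided) = 0.00000
At α=0.05: p < α → reject H₀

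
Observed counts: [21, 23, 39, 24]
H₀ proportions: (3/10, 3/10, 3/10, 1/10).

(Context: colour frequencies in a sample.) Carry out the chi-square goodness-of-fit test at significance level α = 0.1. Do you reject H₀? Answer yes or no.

reject H₀: yes

n = 107; E_i = n·p_i = [32.10, 32.10, 32.10, 10.70]
χ² = (21−32.10)²/32.10 + (23−32.10)²/32.10 + (39−32.10)²/32.10 + (24−10.70)²/10.70 = 24.4330
df = 3
p-value (upper-tail) = 0.00002
At α=0.1: p < α → reject H₀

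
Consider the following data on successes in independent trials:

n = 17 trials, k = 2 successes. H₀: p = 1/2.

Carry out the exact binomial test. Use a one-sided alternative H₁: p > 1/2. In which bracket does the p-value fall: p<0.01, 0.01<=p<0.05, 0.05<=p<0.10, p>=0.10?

p-value bracket: p>=0.10

Exact binomial: n=17, k=2, p₀=1/2=0.5000
P(X≥2) from Σ C(n,i)·p₀^i·(1−p₀)^(n−i)
p-value (one-sided, H₁ greater) = 0.99986
→ bracket: p>=0.10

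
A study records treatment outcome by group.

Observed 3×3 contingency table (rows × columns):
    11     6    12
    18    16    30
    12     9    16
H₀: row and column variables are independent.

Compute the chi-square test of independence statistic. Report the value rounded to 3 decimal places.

test statistic = 0.939

Row totals [29, 64, 37], col totals [41, 31, 58], n=130
χ² = (11−9.15)²/9.15 + (6−6.92)²/6.92 + (12−12.94)²/12.94 + (18−20.18)²/20.18 + (16−15.26)²/15.26 + (30−28.55)²/28.55 + (12−11.67)²/11.67 + (9−8.82)²/8.82 + (16−16.51)²/16.51 = 0.9390
df = 4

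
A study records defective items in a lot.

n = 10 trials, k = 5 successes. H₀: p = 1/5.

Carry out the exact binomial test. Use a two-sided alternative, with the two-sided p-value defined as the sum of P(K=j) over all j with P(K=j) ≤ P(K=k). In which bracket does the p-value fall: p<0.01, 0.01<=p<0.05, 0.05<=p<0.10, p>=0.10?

Exact binomial: n=10, k=5, p₀=1/5=0.2000
P(X=j) = C(n,j)·p₀^j·(1−p₀)^(n−j); p = Σ P(X=j) over j with P(X=j) ≤ P(X=5)
p-value (two-sided) = 0.03279
→ bracket: 0.01<=p<0.05

p-value bracket: 0.01<=p<0.05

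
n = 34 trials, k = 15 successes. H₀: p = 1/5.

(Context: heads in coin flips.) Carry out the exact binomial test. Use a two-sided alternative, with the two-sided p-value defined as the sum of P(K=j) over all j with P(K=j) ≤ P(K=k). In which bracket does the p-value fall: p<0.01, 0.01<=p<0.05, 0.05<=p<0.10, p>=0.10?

p-value bracket: p<0.01

Exact binomial: n=34, k=15, p₀=1/5=0.2000
P(X=j) = C(n,j)·p₀^j·(1−p₀)^(n−j); p = Σ P(X=j) over j with P(X=j) ≤ P(X=15)
p-value (two-sided) = 0.00173
→ bracket: p<0.01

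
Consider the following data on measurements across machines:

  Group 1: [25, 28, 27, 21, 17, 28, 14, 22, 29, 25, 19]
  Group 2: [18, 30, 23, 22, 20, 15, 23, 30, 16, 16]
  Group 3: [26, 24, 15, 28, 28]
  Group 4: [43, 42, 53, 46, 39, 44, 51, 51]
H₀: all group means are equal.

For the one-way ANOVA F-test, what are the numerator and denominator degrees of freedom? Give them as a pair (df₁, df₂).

k = 4 groups, N = 34 total
df = (k−1, N−k) = (4−1, 34−4) = (3, 30)

degrees of freedom = [3, 30]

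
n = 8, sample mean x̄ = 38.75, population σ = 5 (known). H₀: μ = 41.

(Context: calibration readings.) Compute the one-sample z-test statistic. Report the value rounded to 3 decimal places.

SE = σ/√n = 5/√8 = 1.7678
z = (x̄−μ₀)/SE = (38.75−41)/1.7678 = -1.2728

test statistic = -1.273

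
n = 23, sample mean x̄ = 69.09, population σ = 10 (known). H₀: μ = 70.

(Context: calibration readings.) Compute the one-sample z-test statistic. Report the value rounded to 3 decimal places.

SE = σ/√n = 10/√23 = 2.0851
z = (x̄−μ₀)/SE = (69.09−70)/2.0851 = -0.4364

test statistic = -0.436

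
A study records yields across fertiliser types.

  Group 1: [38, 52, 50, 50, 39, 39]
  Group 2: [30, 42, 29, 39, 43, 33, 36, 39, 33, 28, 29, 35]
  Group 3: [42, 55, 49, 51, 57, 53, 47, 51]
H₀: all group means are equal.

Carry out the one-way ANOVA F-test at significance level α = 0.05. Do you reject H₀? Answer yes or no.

reject H₀: yes

Group means [44.67, 34.67, 50.62], grand mean 41.885
SSB = Σnᵢ(x̄ᵢ−x̄)² = 1282.779; SSW = ΣΣ(x−x̄ᵢ)² = 673.875
MSB = 1282.779/2 = 641.3894; MSW = 673.875/23 = 29.2989
F = MSB/MSW = 21.8912
df = (2, 23)
p-value (upper-tail) = 0.00000
At α=0.05: p < α → reject H₀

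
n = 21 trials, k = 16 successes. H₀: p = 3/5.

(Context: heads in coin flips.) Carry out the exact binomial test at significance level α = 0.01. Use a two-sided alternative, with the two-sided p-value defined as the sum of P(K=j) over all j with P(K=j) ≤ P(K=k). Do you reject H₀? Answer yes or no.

Exact binomial: n=21, k=16, p₀=3/5=0.6000
P(X=j) = C(n,j)·p₀^j·(1−p₀)^(n−j); p = Σ P(X=j) over j with P(X=j) ≤ P(X=16)
p-value (two-sided) = 0.18066
At α=0.01: p ≥ α → fail to reject H₀

reject H₀: no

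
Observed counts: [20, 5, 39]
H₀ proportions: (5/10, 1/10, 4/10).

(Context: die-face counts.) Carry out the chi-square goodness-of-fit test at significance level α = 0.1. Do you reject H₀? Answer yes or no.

n = 64; E_i = n·p_i = [32.00, 6.40, 25.60]
χ² = (20−32.00)²/32.00 + (5−6.40)²/6.40 + (39−25.60)²/25.60 = 11.8203
df = 2
p-value (upper-tail) = 0.00271
At α=0.1: p < α → reject H₀

reject H₀: yes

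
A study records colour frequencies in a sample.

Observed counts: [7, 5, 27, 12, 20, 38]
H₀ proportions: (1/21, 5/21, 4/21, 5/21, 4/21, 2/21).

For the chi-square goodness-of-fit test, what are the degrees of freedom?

degrees of freedom = 5

df = k − 1 = 6 − 1 = 5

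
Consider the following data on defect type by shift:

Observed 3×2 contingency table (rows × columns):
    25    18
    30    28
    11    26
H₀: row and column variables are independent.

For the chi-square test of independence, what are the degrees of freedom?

degrees of freedom = 2

df = (r−1)(c−1) = (3−1)·(2−1) = 2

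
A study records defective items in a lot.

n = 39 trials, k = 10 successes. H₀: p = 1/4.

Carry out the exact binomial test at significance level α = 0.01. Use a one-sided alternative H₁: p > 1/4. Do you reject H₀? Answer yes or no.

reject H₀: no

Exact binomial: n=39, k=10, p₀=1/4=0.2500
P(X≥10) from Σ C(n,i)·p₀^i·(1−p₀)^(n−i)
p-value (one-sided, H₁ greater) = 0.52437
At α=0.01: p ≥ α → fail to reject H₀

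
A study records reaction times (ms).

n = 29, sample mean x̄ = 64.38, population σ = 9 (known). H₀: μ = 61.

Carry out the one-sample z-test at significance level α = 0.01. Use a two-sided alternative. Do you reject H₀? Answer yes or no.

SE = σ/√n = 9/√29 = 1.6713
z = (x̄−μ₀)/SE = (64.38−61)/1.6713 = 2.0224
p-value (two-sided) = 0.04313
At α=0.01: p ≥ α → fail to reject H₀

reject H₀: no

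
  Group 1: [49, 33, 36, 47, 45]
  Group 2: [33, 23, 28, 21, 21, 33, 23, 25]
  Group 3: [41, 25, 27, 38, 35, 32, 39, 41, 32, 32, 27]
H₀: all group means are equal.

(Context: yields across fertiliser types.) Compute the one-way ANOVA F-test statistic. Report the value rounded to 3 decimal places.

test statistic = 12.200

Group means [42.00, 25.88, 33.55], grand mean 32.750
SSB = Σnᵢ(x̄ᵢ−x̄)² = 812.898; SSW = ΣΣ(x−x̄ᵢ)² = 699.602
MSB = 812.898/2 = 406.4489; MSW = 699.602/21 = 33.3144
F = MSB/MSW = 12.2004
df = (2, 21)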